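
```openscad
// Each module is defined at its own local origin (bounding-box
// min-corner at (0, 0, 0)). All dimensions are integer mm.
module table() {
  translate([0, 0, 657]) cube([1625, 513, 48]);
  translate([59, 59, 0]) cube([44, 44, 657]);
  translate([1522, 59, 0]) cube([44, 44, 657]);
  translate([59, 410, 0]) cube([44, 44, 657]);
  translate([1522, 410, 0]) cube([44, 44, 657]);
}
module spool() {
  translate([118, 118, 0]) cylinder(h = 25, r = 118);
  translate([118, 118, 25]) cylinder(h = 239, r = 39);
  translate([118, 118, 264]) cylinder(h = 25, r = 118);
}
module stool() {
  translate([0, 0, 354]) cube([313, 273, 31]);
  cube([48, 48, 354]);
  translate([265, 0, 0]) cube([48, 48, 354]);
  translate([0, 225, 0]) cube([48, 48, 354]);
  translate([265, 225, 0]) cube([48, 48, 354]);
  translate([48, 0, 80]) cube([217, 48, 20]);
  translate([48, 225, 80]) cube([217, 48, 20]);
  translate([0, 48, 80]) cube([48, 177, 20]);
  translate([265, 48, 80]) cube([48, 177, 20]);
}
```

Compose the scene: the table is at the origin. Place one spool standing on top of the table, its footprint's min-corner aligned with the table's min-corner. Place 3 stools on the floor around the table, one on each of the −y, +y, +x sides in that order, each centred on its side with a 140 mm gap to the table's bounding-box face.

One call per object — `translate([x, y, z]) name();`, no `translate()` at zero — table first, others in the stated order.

table();
translate([0, 0, 705]) spool();
translate([656, -413, 0]) stool();
translate([656, 653, 0]) stool();
translate([1765, 120, 0]) stool();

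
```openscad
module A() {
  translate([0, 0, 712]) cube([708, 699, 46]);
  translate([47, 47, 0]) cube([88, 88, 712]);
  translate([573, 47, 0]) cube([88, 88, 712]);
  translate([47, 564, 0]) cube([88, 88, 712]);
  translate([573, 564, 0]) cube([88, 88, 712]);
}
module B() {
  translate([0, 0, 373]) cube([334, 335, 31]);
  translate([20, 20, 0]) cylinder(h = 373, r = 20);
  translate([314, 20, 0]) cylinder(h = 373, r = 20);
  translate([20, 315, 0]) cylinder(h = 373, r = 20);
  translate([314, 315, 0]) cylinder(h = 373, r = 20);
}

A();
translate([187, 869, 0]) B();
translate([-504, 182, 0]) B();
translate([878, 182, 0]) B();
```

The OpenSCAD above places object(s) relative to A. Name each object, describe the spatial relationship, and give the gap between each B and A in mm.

A is a table. B is a stool. Three stools sit around the table at the +y, −x, +x sides. The gap between each stool and the table is 170 mm.

Each stool's nearest face is 170 mm from the table's bounding box.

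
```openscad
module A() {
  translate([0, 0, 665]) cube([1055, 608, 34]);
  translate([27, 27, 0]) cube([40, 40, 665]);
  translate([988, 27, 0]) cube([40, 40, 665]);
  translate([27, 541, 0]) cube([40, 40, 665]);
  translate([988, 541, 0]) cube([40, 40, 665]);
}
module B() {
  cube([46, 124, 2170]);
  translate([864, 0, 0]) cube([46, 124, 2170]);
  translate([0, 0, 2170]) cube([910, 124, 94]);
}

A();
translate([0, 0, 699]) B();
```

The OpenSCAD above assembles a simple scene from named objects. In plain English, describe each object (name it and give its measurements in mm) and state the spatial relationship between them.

A is a table with a 1055×608 mm rectangular top, 34 mm thick, top surface at z = 699 mm, supported by four 40×40 mm square legs, each inset 27 mm from the nearest pair of top edges, running from the floor.

B is a rectangular door frame: two vertical jambs of 46×124 mm section, 2170 mm tall, with a clear opening 818 mm wide between their inner faces. A header 94 mm tall and 124 mm deep lies on top of the jambs and spans the full outside width.

The door frame is on top of the table.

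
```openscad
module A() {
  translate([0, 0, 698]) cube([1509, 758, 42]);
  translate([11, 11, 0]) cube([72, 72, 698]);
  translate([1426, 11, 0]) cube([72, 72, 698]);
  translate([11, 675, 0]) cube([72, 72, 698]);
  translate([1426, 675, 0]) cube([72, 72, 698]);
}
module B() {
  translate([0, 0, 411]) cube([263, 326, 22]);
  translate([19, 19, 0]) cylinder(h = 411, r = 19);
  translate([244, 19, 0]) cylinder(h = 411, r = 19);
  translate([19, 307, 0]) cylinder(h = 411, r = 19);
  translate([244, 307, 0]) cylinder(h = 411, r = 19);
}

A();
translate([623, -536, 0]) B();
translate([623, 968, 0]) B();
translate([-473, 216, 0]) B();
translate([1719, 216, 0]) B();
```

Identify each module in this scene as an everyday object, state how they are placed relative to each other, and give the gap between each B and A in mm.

A is a table. B is a stool. Four stools sit around the table at the −y, +y, −x, +x sides. The gap between each stool and the table is 210 mm.

Each stool's nearest face is 210 mm from the table's bounding box.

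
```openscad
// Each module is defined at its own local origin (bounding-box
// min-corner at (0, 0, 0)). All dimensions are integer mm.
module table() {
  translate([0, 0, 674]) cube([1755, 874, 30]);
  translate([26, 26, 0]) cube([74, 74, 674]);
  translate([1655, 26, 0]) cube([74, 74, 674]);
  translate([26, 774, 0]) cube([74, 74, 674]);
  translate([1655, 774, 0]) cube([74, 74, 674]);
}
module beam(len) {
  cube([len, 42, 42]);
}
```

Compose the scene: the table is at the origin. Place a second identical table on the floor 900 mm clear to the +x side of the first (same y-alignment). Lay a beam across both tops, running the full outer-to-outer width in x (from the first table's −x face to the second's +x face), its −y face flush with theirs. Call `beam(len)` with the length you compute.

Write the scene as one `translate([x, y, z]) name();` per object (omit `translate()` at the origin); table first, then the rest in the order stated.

table();
translate([2655, 0, 0]) table();
translate([0, 0, 704]) beam(4410);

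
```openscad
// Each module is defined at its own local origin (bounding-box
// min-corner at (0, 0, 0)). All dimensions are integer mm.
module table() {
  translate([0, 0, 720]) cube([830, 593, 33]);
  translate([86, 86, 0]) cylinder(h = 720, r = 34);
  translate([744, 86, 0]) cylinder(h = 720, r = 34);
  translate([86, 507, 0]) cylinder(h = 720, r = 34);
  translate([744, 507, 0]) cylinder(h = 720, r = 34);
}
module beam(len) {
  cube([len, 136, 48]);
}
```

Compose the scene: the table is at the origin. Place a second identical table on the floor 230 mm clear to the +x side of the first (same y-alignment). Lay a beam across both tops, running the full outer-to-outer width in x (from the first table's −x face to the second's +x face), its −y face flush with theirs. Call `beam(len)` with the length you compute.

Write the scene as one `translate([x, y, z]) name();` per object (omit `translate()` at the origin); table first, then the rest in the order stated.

table();
translate([1060, 0, 0]) table();
translate([0, 0, 753]) beam(1890);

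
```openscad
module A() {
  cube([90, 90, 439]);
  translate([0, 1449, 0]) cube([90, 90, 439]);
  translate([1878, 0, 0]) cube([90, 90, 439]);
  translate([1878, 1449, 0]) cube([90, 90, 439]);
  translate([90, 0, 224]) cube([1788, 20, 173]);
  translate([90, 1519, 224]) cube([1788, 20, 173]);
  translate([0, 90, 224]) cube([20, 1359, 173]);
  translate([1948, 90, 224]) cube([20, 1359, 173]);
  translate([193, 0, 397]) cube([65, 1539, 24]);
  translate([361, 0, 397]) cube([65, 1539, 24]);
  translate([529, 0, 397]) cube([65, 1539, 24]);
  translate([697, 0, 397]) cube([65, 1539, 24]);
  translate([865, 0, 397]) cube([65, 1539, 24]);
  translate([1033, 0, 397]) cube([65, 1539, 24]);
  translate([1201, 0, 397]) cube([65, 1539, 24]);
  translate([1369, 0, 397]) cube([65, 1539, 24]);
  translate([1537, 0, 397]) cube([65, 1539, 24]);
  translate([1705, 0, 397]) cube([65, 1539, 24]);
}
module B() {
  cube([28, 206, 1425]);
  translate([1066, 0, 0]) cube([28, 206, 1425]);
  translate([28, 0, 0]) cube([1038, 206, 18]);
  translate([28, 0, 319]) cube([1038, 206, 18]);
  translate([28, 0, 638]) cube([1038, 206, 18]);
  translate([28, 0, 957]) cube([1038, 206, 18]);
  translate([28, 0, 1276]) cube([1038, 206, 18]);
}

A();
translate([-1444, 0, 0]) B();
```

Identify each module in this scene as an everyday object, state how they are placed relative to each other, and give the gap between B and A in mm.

A is a bed frame. B is a bookshelf. The bookshelf is on the floor beside the bed frame on its −x side. The gap between the bookshelf and the bed frame is 350 mm.

The bookshelf's nearest face is 350 mm from the bed frame's −x face.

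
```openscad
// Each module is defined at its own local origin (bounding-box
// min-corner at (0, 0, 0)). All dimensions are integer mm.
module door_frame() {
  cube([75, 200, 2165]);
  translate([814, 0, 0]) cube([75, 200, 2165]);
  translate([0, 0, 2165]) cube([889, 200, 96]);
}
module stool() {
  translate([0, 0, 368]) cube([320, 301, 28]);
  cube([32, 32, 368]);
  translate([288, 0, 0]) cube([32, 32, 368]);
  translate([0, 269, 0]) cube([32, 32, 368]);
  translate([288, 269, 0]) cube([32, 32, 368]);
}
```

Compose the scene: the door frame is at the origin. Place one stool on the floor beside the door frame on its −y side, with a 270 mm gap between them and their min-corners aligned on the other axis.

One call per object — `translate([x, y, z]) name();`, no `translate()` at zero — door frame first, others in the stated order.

door_frame();
translate([0, -571, 0]) stool();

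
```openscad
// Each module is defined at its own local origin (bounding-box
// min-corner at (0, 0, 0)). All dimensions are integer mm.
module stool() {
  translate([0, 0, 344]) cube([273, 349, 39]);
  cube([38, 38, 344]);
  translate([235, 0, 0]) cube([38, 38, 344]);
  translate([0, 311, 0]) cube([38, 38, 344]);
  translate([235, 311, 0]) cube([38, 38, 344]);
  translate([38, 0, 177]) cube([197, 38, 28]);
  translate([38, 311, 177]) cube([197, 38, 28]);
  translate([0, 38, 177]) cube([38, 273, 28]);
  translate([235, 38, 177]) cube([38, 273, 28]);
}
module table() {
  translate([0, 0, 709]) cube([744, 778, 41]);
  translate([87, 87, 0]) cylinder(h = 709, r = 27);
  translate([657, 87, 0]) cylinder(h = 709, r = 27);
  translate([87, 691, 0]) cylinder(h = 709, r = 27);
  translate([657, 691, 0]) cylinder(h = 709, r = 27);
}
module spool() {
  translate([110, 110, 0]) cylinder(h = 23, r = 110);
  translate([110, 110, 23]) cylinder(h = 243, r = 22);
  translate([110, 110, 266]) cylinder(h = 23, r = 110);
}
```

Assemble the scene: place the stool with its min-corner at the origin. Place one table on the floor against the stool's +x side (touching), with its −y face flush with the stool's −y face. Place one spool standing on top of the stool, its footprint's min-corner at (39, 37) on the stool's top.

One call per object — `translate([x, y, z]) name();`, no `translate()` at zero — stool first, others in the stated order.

stool();
translate([273, 0, 0]) table();
translate([39, 37, 383]) spool();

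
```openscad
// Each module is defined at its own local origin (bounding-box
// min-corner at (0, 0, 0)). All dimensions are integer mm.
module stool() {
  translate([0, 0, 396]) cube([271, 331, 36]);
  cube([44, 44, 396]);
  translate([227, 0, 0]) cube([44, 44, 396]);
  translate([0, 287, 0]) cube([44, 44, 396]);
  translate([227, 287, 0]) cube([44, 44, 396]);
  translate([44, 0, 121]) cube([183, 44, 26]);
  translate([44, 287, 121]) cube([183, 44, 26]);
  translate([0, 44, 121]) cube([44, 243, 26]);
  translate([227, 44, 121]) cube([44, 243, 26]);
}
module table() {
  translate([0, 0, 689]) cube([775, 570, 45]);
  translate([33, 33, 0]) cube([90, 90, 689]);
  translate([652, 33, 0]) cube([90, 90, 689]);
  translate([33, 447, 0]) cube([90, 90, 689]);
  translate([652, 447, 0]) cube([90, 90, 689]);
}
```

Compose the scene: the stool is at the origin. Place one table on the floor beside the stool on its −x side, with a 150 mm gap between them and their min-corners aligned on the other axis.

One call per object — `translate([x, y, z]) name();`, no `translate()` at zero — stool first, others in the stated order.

stool();
translate([-925, 0, 0]) table();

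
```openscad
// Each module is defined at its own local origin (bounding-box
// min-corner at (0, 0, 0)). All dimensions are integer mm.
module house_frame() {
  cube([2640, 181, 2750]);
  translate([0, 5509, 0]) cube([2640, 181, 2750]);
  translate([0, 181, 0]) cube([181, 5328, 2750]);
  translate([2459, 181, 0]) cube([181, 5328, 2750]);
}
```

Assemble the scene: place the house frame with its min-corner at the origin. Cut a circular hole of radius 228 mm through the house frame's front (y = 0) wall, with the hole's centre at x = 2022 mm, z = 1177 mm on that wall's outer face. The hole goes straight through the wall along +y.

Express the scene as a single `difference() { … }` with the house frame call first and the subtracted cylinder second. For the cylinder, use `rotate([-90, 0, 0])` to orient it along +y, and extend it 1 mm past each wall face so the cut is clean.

difference() {
  house_frame();
  translate([2022, -1, 1177]) rotate([-90, 0, 0]) cylinder(h = 183, r = 228);
}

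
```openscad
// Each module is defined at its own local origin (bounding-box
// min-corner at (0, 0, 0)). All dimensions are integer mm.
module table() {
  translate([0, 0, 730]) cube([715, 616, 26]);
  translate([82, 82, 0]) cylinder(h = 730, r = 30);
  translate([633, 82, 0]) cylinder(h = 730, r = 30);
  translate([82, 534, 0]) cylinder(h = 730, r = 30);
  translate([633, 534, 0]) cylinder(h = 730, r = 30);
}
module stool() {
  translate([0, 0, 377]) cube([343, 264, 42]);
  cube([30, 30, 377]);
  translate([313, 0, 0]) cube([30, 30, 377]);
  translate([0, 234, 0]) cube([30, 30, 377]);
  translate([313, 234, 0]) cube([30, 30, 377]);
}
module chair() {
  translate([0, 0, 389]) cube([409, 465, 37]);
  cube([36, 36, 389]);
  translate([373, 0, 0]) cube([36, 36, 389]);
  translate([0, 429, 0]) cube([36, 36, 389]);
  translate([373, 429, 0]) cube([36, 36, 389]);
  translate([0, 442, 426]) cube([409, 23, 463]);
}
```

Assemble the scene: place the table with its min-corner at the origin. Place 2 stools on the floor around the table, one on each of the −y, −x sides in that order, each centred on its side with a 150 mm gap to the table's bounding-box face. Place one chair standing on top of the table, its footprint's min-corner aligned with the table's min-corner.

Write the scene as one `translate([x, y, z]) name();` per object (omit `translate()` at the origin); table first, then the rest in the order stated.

table();
translate([186, -414, 0]) stool();
translate([-493, 176, 0]) stool();
translate([0, 0, 756]) chair();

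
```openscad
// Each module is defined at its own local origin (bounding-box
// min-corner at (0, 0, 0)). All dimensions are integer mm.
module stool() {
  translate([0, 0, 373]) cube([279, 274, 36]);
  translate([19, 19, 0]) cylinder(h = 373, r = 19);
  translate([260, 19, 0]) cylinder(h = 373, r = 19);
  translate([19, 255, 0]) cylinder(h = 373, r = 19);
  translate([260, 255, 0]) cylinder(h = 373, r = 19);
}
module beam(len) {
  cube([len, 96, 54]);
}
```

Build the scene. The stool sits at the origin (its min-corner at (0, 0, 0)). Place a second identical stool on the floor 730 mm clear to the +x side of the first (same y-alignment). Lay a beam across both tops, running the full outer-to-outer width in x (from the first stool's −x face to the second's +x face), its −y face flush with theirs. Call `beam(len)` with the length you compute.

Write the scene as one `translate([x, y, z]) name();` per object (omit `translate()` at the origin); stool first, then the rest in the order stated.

stool();
translate([1009, 0, 0]) stool();
translate([0, 0, 409]) beam(1288);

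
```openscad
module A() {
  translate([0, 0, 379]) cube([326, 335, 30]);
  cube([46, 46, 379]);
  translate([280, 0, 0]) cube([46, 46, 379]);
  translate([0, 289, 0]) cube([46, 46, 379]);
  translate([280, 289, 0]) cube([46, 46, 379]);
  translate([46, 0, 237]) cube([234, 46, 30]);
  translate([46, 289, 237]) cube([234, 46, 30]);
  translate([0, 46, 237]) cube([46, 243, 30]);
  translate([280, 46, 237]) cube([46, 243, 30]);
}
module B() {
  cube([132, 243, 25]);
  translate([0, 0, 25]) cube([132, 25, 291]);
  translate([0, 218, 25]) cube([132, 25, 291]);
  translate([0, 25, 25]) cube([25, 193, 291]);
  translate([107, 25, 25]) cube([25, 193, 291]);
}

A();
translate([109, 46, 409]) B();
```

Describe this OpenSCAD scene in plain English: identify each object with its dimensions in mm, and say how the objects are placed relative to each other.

A is a four-legged stool. The seat is a 326×335×30 mm slab whose top surface is at z = 409 mm; four square legs, each 46×46 mm in cross-section, run from the floor (z = 0) to the underside of the seat, each flush with a corner of the seat. Four stretchers, 46 mm wide and 30 mm tall, connect adjacent legs with their undersides at z = 237 mm, each running between the inner faces of the legs it joins and aligned with the legs' outer faces on the other axis.

B is an open storage box with external size 132×243×316 mm and wall thickness 25 mm (the base is also 25 mm thick). The base covers the whole footprint; the four walls stand on the base, with the y-facing walls full-width and the x-facing walls fitting between their inner faces.

The open box is on top of the stool.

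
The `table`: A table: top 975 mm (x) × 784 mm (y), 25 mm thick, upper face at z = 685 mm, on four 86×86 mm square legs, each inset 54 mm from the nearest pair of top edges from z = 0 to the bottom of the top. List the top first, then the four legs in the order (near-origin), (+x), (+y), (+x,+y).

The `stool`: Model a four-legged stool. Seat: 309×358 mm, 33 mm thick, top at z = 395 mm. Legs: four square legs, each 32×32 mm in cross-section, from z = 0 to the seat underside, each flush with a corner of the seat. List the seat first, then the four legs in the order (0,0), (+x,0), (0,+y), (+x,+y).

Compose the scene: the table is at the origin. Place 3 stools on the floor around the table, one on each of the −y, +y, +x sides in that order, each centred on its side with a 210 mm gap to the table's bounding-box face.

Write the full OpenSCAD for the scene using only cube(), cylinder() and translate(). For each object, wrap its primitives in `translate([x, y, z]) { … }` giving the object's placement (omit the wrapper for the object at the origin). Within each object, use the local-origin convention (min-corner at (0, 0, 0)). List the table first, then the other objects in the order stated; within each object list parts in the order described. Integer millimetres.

translate([0, 0, 660]) cube([975, 784, 25]);
translate([54, 54, 0]) cube([86, 86, 660]);
translate([835, 54, 0]) cube([86, 86, 660]);
translate([54, 644, 0]) cube([86, 86, 660]);
translate([835, 644, 0]) cube([86, 86, 660]);
translate([333, -568, 0]) {
  translate([0, 0, 362]) cube([309, 358, 33]);
  cube([32, 32, 362]);
  translate([277, 0, 0]) cube([32, 32, 362]);
  translate([0, 326, 0]) cube([32, 32, 362]);
  translate([277, 326, 0]) cube([32, 32, 362]);
}
translate([333, 994, 0]) {
  translate([0, 0, 362]) cube([309, 358, 33]);
  cube([32, 32, 362]);
  translate([277, 0, 0]) cube([32, 32, 362]);
  translate([0, 326, 0]) cube([32, 32, 362]);
  translate([277, 326, 0]) cube([32, 32, 362]);
}
translate([1185, 213, 0]) {
  translate([0, 0, 362]) cube([309, 358, 33]);
  cube([32, 32, 362]);
  translate([277, 0, 0]) cube([32, 32, 362]);
  translate([0, 326, 0]) cube([32, 32, 362]);
  translate([277, 326, 0]) cube([32, 32, 362]);
}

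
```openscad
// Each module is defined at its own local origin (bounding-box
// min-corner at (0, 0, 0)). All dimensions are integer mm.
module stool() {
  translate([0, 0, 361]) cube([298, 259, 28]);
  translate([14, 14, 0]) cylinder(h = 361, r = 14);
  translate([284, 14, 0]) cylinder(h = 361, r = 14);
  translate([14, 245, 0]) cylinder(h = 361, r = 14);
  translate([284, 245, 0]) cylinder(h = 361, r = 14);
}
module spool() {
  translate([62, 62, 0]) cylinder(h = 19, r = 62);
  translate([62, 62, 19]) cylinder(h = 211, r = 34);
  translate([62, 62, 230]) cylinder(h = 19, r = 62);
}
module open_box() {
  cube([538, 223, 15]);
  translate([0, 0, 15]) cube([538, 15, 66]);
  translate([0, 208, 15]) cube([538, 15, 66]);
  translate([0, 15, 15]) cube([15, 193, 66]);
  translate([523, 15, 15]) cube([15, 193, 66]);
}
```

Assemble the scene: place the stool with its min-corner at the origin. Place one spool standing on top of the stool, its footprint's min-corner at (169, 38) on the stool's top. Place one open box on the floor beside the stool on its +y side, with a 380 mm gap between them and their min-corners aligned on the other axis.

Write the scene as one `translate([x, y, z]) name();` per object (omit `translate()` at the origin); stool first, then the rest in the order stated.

stool();
translate([169, 38, 389]) spool();
translate([0, 639, 0]) open_box();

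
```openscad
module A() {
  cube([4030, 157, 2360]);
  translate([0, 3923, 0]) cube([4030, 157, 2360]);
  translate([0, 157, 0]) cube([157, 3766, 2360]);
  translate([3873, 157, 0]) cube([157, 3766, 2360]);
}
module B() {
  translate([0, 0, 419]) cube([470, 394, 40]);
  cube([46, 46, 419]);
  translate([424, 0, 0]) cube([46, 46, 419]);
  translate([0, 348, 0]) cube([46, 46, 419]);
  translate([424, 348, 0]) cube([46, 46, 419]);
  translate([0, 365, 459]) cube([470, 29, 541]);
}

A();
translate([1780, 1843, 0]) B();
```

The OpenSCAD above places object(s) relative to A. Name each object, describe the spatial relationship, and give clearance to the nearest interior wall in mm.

Clearances: x = 1623, y = 1686; minimum 1623 mm.

A is a house frame. B is a chair. The chair sits inside the house frame, centred. The clearance to the nearest interior wall is 1623 mm.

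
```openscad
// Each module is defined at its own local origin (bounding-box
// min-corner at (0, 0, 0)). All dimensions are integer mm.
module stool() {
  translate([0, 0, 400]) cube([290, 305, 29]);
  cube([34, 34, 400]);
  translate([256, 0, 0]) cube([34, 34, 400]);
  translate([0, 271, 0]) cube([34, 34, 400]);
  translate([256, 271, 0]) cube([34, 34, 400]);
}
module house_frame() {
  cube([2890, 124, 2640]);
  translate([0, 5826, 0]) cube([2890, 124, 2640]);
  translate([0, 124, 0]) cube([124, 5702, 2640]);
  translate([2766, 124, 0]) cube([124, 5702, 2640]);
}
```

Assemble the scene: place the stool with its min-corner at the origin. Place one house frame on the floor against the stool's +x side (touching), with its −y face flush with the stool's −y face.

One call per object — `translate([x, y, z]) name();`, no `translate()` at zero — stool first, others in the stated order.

stool();
translate([290, 0, 0]) house_frame();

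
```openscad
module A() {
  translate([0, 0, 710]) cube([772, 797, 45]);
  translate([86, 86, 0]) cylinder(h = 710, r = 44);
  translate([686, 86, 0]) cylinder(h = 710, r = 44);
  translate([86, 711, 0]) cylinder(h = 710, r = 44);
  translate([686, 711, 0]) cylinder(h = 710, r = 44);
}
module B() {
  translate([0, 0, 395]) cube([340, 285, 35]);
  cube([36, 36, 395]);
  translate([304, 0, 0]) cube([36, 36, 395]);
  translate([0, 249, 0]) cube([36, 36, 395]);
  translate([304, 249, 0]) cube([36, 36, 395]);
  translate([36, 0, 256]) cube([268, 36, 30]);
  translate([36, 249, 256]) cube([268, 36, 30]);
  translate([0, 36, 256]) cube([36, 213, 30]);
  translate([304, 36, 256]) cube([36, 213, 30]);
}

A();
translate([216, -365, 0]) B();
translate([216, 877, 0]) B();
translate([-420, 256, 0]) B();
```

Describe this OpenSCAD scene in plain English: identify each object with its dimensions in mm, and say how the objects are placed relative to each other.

A is a table: top 772 mm (x) × 797 mm (y), 45 mm thick, upper face at z = 755 mm, on four round legs of 88 mm diameter, each leg's bounding box inset 42 mm from the nearest pair of top edges, running from z = 0 to the bottom of the top.

B is a four-legged stool. The seat is a 340×285×35 mm slab whose top surface is at z = 430 mm; four square legs, each 36×36 mm in cross-section, run from the floor (z = 0) to the underside of the seat, each flush with a corner of the seat. Four stretchers, 36 mm wide and 30 mm tall, connect adjacent legs with their undersides at z = 256 mm, each running between the inner faces of the legs it joins and aligned with the legs' outer faces on the other axis.

Three stools sit around the table at the −y, +y, −x sides.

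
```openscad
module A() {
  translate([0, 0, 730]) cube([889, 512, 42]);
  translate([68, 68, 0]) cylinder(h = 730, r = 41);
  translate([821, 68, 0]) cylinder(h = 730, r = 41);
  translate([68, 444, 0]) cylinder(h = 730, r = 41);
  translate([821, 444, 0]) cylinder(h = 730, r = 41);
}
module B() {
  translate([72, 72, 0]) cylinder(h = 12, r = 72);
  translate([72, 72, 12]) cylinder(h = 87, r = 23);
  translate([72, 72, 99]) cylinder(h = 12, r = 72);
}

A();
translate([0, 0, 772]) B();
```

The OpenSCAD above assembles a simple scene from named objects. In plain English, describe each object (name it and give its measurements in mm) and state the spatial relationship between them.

A is a table with a 889×512 mm rectangular top, 42 mm thick, top surface at z = 772 mm, supported by four round legs of 82 mm diameter, each leg's bounding box inset 27 mm from the nearest pair of top edges, running from the floor.

B is a spool: two coaxial disc flanges of radius 72 mm and thickness 12 mm, joined by a core cylinder of radius 23 mm and height 87 mm. The lower flange rests on z = 0 and the three cylinders share a vertical axis.

The spool is on top of the table.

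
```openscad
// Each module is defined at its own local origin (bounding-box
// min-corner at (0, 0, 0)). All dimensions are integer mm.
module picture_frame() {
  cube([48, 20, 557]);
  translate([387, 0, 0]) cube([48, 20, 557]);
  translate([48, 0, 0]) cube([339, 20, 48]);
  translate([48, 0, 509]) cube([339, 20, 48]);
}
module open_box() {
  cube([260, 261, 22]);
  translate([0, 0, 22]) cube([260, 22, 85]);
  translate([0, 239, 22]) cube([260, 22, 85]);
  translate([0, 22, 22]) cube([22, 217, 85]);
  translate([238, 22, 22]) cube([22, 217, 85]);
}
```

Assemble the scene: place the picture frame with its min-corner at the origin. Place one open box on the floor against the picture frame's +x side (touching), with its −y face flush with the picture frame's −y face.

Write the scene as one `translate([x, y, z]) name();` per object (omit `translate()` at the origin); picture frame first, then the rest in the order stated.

picture_frame();
translate([435, 0, 0]) open_box();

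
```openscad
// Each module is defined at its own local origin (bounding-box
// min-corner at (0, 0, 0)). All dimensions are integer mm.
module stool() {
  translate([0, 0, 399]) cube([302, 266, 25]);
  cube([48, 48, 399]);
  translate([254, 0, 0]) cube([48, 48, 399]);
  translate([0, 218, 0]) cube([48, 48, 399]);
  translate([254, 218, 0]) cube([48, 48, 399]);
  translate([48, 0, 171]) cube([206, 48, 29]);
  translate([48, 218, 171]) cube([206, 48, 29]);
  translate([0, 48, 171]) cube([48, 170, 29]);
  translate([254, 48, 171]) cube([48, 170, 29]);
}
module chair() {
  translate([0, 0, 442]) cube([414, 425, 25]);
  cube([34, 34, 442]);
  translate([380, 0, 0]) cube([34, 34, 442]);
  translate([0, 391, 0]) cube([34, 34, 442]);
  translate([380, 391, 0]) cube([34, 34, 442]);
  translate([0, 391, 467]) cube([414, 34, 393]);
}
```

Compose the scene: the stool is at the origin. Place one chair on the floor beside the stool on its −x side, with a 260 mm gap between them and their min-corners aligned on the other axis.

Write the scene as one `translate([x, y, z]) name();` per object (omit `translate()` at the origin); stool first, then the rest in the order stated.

stool();
translate([-674, 0, 0]) chair();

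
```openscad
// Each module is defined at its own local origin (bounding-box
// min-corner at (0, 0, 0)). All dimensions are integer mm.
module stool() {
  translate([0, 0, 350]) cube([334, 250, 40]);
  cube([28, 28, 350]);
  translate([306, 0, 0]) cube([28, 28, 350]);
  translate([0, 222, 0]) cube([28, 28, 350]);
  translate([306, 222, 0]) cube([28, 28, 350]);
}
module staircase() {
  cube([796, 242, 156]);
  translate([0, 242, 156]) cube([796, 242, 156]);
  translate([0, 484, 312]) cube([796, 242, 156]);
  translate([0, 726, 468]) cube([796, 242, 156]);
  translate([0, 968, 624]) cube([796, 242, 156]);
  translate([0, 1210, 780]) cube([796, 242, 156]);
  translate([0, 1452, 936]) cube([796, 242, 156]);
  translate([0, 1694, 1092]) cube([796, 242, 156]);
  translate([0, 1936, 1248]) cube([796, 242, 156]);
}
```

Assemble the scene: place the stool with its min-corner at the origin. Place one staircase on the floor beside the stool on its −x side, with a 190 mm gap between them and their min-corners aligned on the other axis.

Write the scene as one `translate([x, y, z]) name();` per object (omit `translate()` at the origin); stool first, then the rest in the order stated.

stool();
translate([-986, 0, 0]) staircase();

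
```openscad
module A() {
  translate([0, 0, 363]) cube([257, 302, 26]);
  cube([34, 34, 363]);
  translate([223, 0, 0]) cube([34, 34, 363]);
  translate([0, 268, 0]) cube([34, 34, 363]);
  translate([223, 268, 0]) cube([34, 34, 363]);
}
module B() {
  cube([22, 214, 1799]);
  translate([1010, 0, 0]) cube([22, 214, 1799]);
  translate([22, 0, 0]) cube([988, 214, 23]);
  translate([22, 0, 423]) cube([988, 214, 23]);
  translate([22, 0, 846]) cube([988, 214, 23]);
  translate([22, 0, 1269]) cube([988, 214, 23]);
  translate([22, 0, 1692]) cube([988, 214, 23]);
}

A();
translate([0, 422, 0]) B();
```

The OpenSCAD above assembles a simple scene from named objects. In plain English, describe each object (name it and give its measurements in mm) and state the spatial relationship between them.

A is a four-legged stool. The seat is a 257×302×26 mm slab whose top surface is at z = 389 mm; four square legs, each 34×34 mm in cross-section, run from the floor (z = 0) to the underside of the seat, each flush with a corner of the seat.

B is an open bookshelf. Two side panels, each 22 mm thick, 214 mm deep and 1799 mm tall, stand 1032 mm apart (outside-to-outside). Between them sit 5 shelves, each 23 mm thick and 214 mm deep, spanning the full gap between the sides. The bottom shelf rests on the floor (its underside at z = 0) and the clear gap between one shelf's top and the next shelf's underside is 400 mm.

The bookshelf is on the floor beside the stool on its +y side.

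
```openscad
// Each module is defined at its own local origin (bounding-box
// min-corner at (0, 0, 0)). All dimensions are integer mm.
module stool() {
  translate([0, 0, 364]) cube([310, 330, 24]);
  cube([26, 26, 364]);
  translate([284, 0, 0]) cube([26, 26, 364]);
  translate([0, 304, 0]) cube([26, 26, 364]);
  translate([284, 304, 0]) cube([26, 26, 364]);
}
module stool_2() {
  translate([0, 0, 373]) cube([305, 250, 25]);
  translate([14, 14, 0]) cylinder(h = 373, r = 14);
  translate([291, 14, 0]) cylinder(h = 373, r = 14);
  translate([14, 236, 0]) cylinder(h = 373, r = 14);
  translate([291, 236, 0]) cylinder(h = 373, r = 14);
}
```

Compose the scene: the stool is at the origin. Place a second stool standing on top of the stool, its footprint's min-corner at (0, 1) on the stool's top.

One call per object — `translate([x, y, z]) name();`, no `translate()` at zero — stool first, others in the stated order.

stool();
translate([0, 1, 388]) stool_2();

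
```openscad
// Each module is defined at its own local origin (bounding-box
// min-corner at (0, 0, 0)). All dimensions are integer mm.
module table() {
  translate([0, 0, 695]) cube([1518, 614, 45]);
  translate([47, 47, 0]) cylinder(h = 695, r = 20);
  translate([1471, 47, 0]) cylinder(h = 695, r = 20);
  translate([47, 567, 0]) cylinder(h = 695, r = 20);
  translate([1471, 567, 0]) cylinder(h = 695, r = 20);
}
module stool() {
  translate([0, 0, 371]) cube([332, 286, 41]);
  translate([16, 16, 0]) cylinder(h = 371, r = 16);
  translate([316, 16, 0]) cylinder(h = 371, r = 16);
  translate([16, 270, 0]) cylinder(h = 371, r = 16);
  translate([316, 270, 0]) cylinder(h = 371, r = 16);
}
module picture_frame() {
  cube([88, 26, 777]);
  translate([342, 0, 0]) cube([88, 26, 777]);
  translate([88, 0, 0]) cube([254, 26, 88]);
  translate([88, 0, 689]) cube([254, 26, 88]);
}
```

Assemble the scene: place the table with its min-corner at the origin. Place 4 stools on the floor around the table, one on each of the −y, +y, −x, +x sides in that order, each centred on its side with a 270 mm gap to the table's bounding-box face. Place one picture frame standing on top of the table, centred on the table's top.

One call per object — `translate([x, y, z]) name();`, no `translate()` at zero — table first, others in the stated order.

table();
translate([593, -556, 0]) stool();
translate([593, 884, 0]) stool();
translate([-602, 164, 0]) stool();
translate([1788, 164, 0]) stool();
translate([544, 294, 740]) picture_frame();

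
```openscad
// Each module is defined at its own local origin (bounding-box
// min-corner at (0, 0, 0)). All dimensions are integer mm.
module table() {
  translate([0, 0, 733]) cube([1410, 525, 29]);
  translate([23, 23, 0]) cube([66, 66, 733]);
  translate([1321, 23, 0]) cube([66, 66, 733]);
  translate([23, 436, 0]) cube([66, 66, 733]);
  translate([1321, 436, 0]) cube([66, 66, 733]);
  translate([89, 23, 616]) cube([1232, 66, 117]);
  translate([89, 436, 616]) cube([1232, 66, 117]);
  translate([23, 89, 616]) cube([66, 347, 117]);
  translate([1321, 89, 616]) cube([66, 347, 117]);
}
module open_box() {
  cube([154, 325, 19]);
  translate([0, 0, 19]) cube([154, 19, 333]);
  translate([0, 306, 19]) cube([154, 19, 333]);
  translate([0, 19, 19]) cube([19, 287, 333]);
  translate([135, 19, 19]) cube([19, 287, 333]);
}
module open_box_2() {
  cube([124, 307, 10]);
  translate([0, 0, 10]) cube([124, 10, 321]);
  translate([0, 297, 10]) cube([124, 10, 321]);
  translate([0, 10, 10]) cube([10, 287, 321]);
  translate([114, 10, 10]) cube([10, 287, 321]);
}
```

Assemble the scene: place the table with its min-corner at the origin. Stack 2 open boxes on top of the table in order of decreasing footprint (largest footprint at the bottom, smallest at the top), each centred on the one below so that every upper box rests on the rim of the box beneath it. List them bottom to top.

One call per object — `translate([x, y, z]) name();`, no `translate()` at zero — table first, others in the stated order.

table();
translate([628, 100, 762]) open_box();
translate([643, 109, 1114]) open_box_2();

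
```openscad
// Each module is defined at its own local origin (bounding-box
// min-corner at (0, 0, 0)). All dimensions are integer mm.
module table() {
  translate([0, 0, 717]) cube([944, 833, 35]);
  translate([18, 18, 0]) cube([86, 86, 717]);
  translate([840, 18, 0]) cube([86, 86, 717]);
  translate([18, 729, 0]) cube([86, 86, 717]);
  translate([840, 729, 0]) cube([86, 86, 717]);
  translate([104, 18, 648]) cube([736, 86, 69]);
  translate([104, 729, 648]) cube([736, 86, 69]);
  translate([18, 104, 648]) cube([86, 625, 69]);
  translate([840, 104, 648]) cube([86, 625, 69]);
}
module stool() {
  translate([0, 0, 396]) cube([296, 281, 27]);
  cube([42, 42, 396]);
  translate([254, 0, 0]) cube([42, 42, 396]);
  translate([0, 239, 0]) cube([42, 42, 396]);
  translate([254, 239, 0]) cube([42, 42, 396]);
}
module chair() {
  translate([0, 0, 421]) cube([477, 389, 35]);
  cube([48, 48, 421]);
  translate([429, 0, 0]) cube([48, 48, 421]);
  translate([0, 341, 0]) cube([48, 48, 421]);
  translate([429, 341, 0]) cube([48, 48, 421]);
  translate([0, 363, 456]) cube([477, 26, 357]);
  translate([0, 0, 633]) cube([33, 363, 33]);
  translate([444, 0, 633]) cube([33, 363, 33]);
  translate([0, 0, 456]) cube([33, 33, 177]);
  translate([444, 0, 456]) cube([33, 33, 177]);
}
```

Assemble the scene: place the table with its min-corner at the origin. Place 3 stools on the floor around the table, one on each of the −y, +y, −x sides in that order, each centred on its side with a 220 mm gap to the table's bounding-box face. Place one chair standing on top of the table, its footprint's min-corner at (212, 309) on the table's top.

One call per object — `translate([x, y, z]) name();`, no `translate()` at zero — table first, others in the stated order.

table();
translate([324, -501, 0]) stool();
translate([324, 1053, 0]) stool();
translate([-516, 276, 0]) stool();
translate([212, 309, 752]) chair();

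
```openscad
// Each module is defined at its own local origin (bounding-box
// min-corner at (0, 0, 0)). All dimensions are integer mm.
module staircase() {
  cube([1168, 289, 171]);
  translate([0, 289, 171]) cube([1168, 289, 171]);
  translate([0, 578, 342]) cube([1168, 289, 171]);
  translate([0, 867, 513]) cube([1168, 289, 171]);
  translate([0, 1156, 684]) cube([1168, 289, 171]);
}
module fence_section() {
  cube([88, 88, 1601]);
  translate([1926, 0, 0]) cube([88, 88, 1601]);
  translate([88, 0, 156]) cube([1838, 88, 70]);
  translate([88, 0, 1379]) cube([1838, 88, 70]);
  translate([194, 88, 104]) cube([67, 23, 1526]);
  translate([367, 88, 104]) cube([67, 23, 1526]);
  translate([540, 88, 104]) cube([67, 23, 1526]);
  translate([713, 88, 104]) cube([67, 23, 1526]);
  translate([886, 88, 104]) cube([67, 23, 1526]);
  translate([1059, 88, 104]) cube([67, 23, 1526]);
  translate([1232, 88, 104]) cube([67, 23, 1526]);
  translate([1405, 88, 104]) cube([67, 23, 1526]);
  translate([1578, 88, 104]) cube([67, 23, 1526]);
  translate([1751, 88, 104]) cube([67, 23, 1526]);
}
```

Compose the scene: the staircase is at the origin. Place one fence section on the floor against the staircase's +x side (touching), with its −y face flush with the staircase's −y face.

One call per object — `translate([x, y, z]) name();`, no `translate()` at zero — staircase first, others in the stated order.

staircase();
translate([1168, 0, 0]) fence_section();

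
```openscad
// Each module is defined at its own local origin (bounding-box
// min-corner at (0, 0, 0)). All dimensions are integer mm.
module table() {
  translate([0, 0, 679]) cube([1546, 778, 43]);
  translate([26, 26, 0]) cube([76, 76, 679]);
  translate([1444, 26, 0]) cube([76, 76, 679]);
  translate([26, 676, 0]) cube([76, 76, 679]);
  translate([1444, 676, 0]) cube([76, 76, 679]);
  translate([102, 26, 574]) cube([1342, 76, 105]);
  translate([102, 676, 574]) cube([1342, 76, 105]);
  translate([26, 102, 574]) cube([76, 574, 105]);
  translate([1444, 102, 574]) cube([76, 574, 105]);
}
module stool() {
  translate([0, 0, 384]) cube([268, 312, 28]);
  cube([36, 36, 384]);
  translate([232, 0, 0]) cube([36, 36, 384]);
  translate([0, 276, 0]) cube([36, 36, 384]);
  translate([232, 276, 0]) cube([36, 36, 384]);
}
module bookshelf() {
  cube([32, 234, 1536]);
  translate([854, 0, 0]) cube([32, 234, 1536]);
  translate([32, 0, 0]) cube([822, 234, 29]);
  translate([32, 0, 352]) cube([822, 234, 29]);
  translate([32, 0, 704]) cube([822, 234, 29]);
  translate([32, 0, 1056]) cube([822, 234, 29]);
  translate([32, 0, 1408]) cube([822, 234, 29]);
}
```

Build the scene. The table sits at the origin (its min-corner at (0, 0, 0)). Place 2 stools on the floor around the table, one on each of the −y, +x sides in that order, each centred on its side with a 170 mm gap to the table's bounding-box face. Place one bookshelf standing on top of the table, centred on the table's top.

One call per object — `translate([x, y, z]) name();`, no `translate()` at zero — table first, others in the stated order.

table();
translate([639, -482, 0]) stool();
translate([1716, 233, 0]) stool();
translate([330, 272, 722]) bookshelf();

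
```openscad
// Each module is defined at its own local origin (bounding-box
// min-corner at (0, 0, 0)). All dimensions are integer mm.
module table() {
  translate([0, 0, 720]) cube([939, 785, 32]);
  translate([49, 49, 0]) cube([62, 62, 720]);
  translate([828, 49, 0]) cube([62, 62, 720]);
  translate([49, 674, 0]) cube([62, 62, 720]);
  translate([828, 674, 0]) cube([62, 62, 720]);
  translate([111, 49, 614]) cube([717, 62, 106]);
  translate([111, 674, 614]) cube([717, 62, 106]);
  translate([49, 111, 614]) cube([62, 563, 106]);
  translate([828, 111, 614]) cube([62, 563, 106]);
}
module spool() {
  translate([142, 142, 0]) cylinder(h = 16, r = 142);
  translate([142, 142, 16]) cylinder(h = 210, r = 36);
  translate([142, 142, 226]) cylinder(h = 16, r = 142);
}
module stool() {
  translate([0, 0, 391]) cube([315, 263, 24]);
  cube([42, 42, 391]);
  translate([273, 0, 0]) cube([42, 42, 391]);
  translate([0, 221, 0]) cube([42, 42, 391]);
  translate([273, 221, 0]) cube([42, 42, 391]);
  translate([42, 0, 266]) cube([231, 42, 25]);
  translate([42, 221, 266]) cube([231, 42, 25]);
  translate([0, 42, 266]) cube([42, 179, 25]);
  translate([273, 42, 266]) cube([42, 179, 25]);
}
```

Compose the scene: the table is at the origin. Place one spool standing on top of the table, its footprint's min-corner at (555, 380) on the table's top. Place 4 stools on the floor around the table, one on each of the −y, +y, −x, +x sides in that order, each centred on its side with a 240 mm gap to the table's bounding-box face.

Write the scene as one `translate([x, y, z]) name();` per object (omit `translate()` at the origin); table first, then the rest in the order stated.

table();
translate([555, 380, 752]) spool();
translate([312, -503, 0]) stool();
translate([312, 1025, 0]) stool();
translate([-555, 261, 0]) stool();
translate([1179, 261, 0]) stool();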